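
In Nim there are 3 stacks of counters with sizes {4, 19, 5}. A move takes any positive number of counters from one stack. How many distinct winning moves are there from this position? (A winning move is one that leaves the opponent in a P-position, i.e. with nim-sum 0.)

Compute the nim-sum pairwise:
4 ⊕ 19 = 23
23 ⊕ 5 = 18
The overall nim-sum is X = 18. A stack of size p has a winning move iff p XOR X < p (reduce it to p XOR X).
  4: 4 XOR 18 = 22 ≥ 4 — no move.
  19: 19 XOR 18 = 1 < 19 — winning move (to 1).
  5: 5 XOR 18 = 23 ≥ 5 — no move.
That gives 1 winning move.

1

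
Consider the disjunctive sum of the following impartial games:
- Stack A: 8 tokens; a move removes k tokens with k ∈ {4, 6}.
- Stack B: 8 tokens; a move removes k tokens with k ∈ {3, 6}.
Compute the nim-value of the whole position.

0

Build the Grundy sequence for stack A with g(k) = mex{g(k−s) : s ∈ {4, 6}, s ≤ k}:
k:     0  1  2  3  4  5  6  7  8
g(k):  0  0  0  0  1  1  1  1  2
So g(8) = 2.
Build the Grundy sequence for stack B with g(k) = mex{g(k−s) : s ∈ {3, 6}, s ≤ k}:
g(0) = mex{} = 0
g(1) = mex{} = 0
g(2) = mex{} = 0
g(3) = mex{0} = 1
g(4) = mex{0} = 1
g(5) = mex{0} = 1
g(6) = mex{0,1} = 2
g(7) = mex{0,1} = 2
g(8) = mex{0,1} = 2
So g(8) = 2.
By the Sprague-Grundy theorem, the Grundy value of a sum of independent games is the XOR of the component values.
Combined value = 2 ⊕ 2 = 0.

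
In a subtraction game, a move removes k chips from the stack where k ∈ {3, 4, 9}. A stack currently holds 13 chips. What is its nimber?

0

Compute g(0), g(1), … for moves {3, 4, 9}:
k:     0  1  2  3  4  5  6  7  8  9 10 11 12 13
g(k):  0  0  0  1  1  1  2  0  0  3  1  1  2  0
So g(13) = 0.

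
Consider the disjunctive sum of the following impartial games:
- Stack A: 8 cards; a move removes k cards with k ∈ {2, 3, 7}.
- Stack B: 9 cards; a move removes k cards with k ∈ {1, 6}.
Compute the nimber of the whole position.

1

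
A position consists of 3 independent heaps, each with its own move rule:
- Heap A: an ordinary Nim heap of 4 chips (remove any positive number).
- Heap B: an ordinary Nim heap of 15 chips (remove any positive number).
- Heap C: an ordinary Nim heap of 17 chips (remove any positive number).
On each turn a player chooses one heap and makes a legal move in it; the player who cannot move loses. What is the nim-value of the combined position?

Heap A is a plain Nim heap of size 4, so its Grundy value is 4.
Heap B is a plain Nim heap of size 15, so its Grundy value is 15.
Heap C is a plain Nim heap of size 17, so its Grundy value is 17.
The value of a disjunctive sum is the nim-sum of the parts.
Combined value = 4 ⊕ 15 ⊕ 17 = 26.

26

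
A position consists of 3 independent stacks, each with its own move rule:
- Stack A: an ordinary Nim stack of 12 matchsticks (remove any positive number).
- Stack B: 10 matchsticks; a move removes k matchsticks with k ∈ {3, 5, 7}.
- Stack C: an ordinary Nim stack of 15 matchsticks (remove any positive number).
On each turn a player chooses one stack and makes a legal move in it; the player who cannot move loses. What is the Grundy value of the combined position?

Stack A is a plain Nim stack of size 12, so its Grundy value is 12.
Build the Grundy sequence for stack B with g(k) = mex{g(k−s) : s ∈ {3, 5, 7}, s ≤ k}:
g(0) = mex{} = 0
g(1) = mex{} = 0
g(2) = mex{} = 0
g(3) = mex{0} = 1
g(4) = mex{0} = 1
g(5) = mex{0} = 1
g(6) = mex{0,1} = 2
g(7) = mex{0,1} = 2
g(8) = mex{0,1} = 2
g(9) = mex{0,1,2} = 3
g(10) = mex{1,2} = 0
So g(10) = 0.
Stack C is a plain Nim stack of size 15, so its Grundy value is 15.
By the Sprague-Grundy theorem, the Grundy value of a sum of independent games is the XOR of the component values.
Combined value = 12 XOR 0 XOR 15 = 3.

3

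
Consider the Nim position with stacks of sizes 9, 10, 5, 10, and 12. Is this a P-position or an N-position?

Compute the nim-sum pairwise:
9 ^ 10 = 3
3 ^ 5 = 6
6 ^ 10 = 12
12 ^ 12 = 0
The nim-sum is 0, so this is a P-position: the player to move is in a losing position under optimal play.

P-position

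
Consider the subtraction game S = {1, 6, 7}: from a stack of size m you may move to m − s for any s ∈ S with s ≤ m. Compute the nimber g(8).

Compute g(0), g(1), … for moves {1, 6, 7}:
g(0) = mex{} = 0
g(1) = mex{0} = 1
g(2) = mex{1} = 0
g(3) = mex{0} = 1
g(4) = mex{1} = 0
g(5) = mex{0} = 1
g(6) = mex{0,1} = 2
g(7) = mex{0,1,2} = 3
g(8) = mex{0,1,3} = 2
So g(8) = 2.

2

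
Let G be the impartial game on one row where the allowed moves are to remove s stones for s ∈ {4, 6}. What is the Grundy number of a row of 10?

0

Grundy values for subtraction set {4, 6}:
k:     0  1  2  3  4  5  6  7  8  9 10
g(k):  0  0  0  0  1  1  1  1  2  2  0
So g(10) = 0.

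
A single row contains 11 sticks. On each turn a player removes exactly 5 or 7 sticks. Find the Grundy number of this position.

Grundy values for subtraction set {5, 7}:
k:     0  1  2  3  4  5  6  7  8  9 10 11
g(k):  0  0  0  0  0  1  1  1  1  1  2  2
So g(11) = 2.

2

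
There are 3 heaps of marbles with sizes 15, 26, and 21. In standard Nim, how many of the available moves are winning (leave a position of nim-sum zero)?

Compute the nim-sum pairwise:
15 XOR 26 = 21
21 XOR 21 = 0
The nim-sum is already 0, so every move leaves a nonzero nim-sum — there are no winning moves.

0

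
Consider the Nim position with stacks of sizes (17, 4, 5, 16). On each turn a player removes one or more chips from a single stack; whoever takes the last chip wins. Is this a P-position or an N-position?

P-position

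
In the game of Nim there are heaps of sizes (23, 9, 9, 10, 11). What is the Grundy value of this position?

Nim-sum: 23 XOR 9 XOR 9 XOR 10 XOR 11 = 22.

22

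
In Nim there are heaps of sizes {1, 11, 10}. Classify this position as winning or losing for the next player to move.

Losing position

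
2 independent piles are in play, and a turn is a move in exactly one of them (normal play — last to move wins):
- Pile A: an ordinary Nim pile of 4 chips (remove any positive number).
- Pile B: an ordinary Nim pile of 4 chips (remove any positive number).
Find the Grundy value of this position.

0

Pile A is a plain Nim pile of size 4, so its Grundy value is 4.
Pile B is a plain Nim pile of size 4, so its Grundy value is 4.
The value of a disjunctive sum is the nim-sum of the parts.
Combined value = 4 XOR 4 = 0.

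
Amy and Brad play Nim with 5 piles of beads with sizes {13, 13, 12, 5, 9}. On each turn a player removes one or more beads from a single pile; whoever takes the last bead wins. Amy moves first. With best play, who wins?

Brad wins

Nim-sum: 13 ⊕ 13 ⊕ 12 ⊕ 5 ⊕ 9 = 0.
The nim-sum is 0, so this is a P-position: the player to move is in a losing position under optimal play; Amy is about to move from it and so loses — Brad wins.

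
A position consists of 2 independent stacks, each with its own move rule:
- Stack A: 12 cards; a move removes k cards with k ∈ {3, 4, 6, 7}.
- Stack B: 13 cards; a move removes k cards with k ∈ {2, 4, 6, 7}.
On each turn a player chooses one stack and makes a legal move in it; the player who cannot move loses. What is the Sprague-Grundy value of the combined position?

For stack A, compute g(0), g(1), … with moves {3, 4, 6, 7}:
g(0) = mex{} = 0
g(1) = mex{} = 0
g(2) = mex{} = 0
g(3) = mex{0} = 1
g(4) = mex{0} = 1
g(5) = mex{0} = 1
g(6) = mex{0,1} = 2
g(7) = mex{0,1} = 2
g(8) = mex{0,1} = 2
g(9) = mex{0,1,2} = 3
g(10) = mex{1,2} = 0
g(11) = mex{1,2} = 0
g(12) = mex{1,2,3} = 0
So g(12) = 0.
For stack B, compute g(0), g(1), … with moves {2, 4, 6, 7}:
k:     0  1  2  3  4  5  6  7  8  9 10 11 12 13
g(k):  0  0  1  1  2  2  3  3  4  0  0  1  1  2
So g(13) = 2.
By the Sprague-Grundy theorem, the Grundy value of a sum of independent games is the XOR of the component values.
Combined value = 0 ⊕ 2 = 2.

2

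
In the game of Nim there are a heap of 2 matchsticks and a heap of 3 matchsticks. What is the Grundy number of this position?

1

Compute the nim-sum pairwise:
2 XOR 3 = 1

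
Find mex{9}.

0

0 is not in the set, so the mex is 0.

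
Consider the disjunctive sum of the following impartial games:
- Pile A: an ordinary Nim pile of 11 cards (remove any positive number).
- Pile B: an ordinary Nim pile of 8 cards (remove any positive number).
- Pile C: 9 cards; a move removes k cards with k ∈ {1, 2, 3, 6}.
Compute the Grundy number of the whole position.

2

Pile A is a plain Nim pile of size 11, so its Grundy value is 11.
Pile B is a plain Nim pile of size 8, so its Grundy value is 8.
For pile C, compute g(0), g(1), … with moves {1, 2, 3, 6}:
g(0) = mex{} = 0
g(1) = mex{0} = 1
g(2) = mex{0,1} = 2
g(3) = mex{0,1,2} = 3
g(4) = mex{1,2,3} = 0
g(5) = mex{0,2,3} = 1
g(6) = mex{0,1,3} = 2
g(7) = mex{0,1,2} = 3
g(8) = mex{1,2,3} = 0
g(9) = mex{0,2,3} = 1
So g(9) = 1.
By the Sprague-Grundy theorem, the Grundy value of a sum of independent games is the XOR of the component values.
Combined value = 11 ⊕ 8 ⊕ 1 = 2.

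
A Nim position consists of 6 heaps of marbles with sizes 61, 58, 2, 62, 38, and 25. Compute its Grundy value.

Write each in binary and XOR column by column:
  111101  (61)
  111010  (58)
  000010  (2)
  111110  (62)
  100110  (38)
  011001  (25)
  ------
  000100  (4)

4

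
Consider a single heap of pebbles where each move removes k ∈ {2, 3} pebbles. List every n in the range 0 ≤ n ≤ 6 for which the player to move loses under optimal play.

0, 1, 5, 6

Compute g(0), g(1), … for moves {2, 3}:
k:     0  1  2  3  4  5  6
g(k):  0  0  1  1  2  0  0
The P-positions (g = 0) in 0..6 are 0, 1, 5, 6.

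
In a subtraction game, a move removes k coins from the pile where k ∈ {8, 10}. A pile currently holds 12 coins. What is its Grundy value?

1

Grundy values for subtraction set {8, 10}:
k:     0  1  2  3  4  5  6  7  8  9 10 11 12
g(k):  0  0  0  0  0  0  0  0  1  1  1  1  1
So g(12) = 1.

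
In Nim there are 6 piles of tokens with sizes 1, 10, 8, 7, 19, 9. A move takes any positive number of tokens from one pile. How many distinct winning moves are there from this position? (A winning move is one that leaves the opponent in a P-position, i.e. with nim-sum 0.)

Nim-sum: 1 XOR 10 XOR 8 XOR 7 XOR 19 XOR 9 = 30.
The overall nim-sum is X = 30. A pile of size p has a winning move iff p XOR X < p (reduce it to p XOR X).
  1: 1 XOR 30 = 31 ≥ 1 — no move.
  10: 10 XOR 30 = 20 ≥ 10 — no move.
  8: 8 XOR 30 = 22 ≥ 8 — no move.
  7: 7 XOR 30 = 25 ≥ 7 — no move.
  19: 19 XOR 30 = 13 < 19 — winning move (to 13).
  9: 9 XOR 30 = 23 ≥ 9 — no move.
That gives 1 winning move.

1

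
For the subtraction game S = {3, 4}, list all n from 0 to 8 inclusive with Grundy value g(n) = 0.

Build the Grundy sequence with g(k) = mex{g(k−s) : s ∈ {3, 4}, s ≤ k}:
g(0) = mex{} = 0
g(1) = mex{} = 0
g(2) = mex{} = 0
g(3) = mex{0} = 1
g(4) = mex{0} = 1
g(5) = mex{0} = 1
g(6) = mex{0,1} = 2
g(7) = mex{1} = 0
g(8) = mex{1} = 0
The P-positions (g = 0) in 0..8 are 0, 1, 2, 7, 8.

0, 1, 2, 7, 8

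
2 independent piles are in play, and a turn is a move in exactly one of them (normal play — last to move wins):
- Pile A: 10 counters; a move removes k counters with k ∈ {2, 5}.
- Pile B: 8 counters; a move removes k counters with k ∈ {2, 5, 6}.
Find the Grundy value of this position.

1

Build the Grundy sequence for pile A with g(k) = mex{g(k−s) : s ∈ {2, 5}, s ≤ k}:
g(0) = mex{} = 0
g(1) = mex{} = 0
g(2) = mex{0} = 1
g(3) = mex{0} = 1
g(4) = mex{1} = 0
g(5) = mex{0,1} = 2
g(6) = mex{0} = 1
g(7) = mex{1,2} = 0
g(8) = mex{1} = 0
g(9) = mex{0} = 1
g(10) = mex{0,2} = 1
So g(10) = 1.
For pile B, compute g(0), g(1), … with moves {2, 5, 6}:
k:     0  1  2  3  4  5  6  7  8
g(k):  0  0  1  1  0  2  1  3  0
So g(8) = 0.
By the Sprague-Grundy theorem, the Grundy value of a sum of independent games is the XOR of the component values.
Combined value = 1 XOR 0 = 1.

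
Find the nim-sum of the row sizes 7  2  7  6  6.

2

Nim-sum: 7 ⊕ 2 ⊕ 7 ⊕ 6 ⊕ 6 = 2.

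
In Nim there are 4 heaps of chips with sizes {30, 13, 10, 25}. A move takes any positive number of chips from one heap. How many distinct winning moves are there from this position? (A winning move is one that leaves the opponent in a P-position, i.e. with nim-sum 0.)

In binary:
  11110  (30)
  01101  (13)
  01010  (10)
  11001  (25)
  -----
  00000  (0)
The nim-sum is already 0, so every move leaves a nonzero nim-sum — there are no winning moves.

0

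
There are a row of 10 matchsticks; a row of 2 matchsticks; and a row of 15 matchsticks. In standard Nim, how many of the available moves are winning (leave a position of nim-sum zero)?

1

Compute the nim-sum pairwise:
10 ^ 2 = 8
8 ^ 15 = 7
The overall nim-sum is X = 7. A row of size p has a winning move iff p XOR X < p (reduce it to p XOR X).
  10: 10 XOR 7 = 13 ≥ 10 — no move.
  2: 2 XOR 7 = 5 ≥ 2 — no move.
  15: 15 XOR 7 = 8 < 15 — winning move (to 8).
That gives 1 winning move.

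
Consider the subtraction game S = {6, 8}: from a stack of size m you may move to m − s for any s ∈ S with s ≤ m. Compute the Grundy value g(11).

Build the Grundy sequence with g(k) = mex{g(k−s) : s ∈ {6, 8}, s ≤ k}:
k:     0  1  2  3  4  5  6  7  8  9 10 11
g(k):  0  0  0  0  0  0  1  1  1  1  1  1
So g(11) = 1.

1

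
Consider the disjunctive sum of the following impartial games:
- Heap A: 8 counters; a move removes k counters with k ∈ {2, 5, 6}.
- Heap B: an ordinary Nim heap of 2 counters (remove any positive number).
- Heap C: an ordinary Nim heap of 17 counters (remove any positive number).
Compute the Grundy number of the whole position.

Grundy values for heap A (subtraction set {2, 5, 6}):
g(0) = mex{} = 0
g(1) = mex{} = 0
g(2) = mex{0} = 1
g(3) = mex{0} = 1
g(4) = mex{1} = 0
g(5) = mex{0,1} = 2
g(6) = mex{0} = 1
g(7) = mex{0,1,2} = 3
g(8) = mex{1} = 0
So g(8) = 0.
Heap B is a plain Nim heap of size 2, so its Grundy value is 2.
Heap C is a plain Nim heap of size 17, so its Grundy value is 17.
The value of a disjunctive sum is the nim-sum of the parts.
Combined value = 0 ⊕ 2 ⊕ 17 = 19.

19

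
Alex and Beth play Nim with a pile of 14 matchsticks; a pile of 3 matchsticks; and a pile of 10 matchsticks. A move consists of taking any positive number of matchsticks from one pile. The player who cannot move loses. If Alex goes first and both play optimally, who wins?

Nim-sum: 14 XOR 3 XOR 10 = 7.
The nim-sum is 7 ≠ 0, so this is an N-position: the player to move can win; Alex has a winning move.

Alex wins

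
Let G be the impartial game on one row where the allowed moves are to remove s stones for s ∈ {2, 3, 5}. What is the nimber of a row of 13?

3

Grundy values for subtraction set {2, 3, 5}:
k:     0  1  2  3  4  5  6  7  8  9 10 11 12 13
g(k):  0  0  1  1  2  2  3  0  0  1  1  2  2  3
So g(13) = 3.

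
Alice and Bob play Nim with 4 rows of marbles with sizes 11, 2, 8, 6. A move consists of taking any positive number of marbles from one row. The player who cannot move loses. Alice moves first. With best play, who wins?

Alice wins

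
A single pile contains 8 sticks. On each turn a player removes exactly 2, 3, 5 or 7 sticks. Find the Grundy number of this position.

Compute g(0), g(1), … for moves {2, 3, 5, 7}:
g(0) = mex{} = 0
g(1) = mex{} = 0
g(2) = mex{0} = 1
g(3) = mex{0} = 1
g(4) = mex{0,1} = 2
g(5) = mex{0,1} = 2
g(6) = mex{0,1,2} = 3
g(7) = mex{0,1,2} = 3
g(8) = mex{0,1,2,3} = 4
So g(8) = 4.

4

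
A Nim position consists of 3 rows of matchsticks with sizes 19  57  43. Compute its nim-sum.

1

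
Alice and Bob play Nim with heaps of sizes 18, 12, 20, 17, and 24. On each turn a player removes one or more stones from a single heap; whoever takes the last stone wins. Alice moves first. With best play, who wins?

Alice wins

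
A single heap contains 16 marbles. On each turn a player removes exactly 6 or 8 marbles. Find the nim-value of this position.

Build the Grundy sequence with g(k) = mex{g(k−s) : s ∈ {6, 8}, s ≤ k}:
k:     0  1  2  3  4  5  6  7  8  9 10 11 12 13 14 15 16
g(k):  0  0  0  0  0  0  1  1  1  1  1  1  2  2  0  0  0
So g(16) = 0.

0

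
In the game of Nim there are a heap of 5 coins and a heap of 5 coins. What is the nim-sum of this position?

Compute the nim-sum pairwise:
5 ^ 5 = 0

0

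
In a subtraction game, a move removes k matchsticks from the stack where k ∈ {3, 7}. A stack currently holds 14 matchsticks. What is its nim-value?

Grundy values for subtraction set {3, 7}:
k:     0  1  2  3  4  5  6  7  8  9 10 11 12 13 14
g(k):  0  0  0  1  1  1  0  2  2  1  0  0  0  1  1
So g(14) = 1.

1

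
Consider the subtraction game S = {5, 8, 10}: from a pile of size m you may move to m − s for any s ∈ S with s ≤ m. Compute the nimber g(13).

Grundy values for subtraction set {5, 8, 10}:
k:     0  1  2  3  4  5  6  7  8  9 10 11 12 13
g(k):  0  0  0  0  0  1  1  1  1  1  2  2  2  2
So g(13) = 2.

2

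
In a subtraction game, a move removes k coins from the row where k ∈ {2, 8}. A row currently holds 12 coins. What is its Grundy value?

Build the Grundy sequence with g(k) = mex{g(k−s) : s ∈ {2, 8}, s ≤ k}:
g(0) = mex{} = 0
g(1) = mex{} = 0
g(2) = mex{0} = 1
g(3) = mex{0} = 1
g(4) = mex{1} = 0
g(5) = mex{1} = 0
g(6) = mex{0} = 1
g(7) = mex{0} = 1
g(8) = mex{0,1} = 2
g(9) = mex{0,1} = 2
g(10) = mex{1,2} = 0
g(11) = mex{1,2} = 0
g(12) = mex{0} = 1
So g(12) = 1.

1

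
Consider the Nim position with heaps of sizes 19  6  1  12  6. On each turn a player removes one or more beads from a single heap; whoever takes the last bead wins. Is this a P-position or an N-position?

N-position

Compute the nim-sum pairwise:
19 ⊕ 6 = 21
21 ⊕ 1 = 20
20 ⊕ 12 = 24
24 ⊕ 6 = 30
The nim-sum is 30 ≠ 0, so this is an N-position: the player to move can win.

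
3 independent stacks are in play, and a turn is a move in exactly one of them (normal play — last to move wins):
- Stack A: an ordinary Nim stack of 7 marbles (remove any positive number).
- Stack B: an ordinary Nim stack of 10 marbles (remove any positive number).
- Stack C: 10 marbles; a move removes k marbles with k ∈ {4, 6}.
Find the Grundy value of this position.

13

Stack A is a plain Nim stack of size 7, so its Grundy value is 7.
Stack B is a plain Nim stack of size 10, so its Grundy value is 10.
Grundy values for stack C (subtraction set {4, 6}):
g(0) = mex{} = 0
g(1) = mex{} = 0
g(2) = mex{} = 0
g(3) = mex{} = 0
g(4) = mex{0} = 1
g(5) = mex{0} = 1
g(6) = mex{0} = 1
g(7) = mex{0} = 1
g(8) = mex{0,1} = 2
g(9) = mex{0,1} = 2
g(10) = mex{1} = 0
So g(10) = 0.
By the Sprague-Grundy theorem, the Grundy value of a sum of independent games is the XOR of the component values.
Combined value = 7 XOR 10 XOR 0 = 13.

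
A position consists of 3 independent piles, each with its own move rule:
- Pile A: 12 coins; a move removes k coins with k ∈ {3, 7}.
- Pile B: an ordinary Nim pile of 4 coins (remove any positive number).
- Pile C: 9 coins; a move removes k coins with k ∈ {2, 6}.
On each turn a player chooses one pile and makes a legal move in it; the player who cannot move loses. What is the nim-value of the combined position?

Grundy values for pile A (subtraction set {3, 7}):
k:     0  1  2  3  4  5  6  7  8  9 10 11 12
g(k):  0  0  0  1  1  1  0  2  2  1  0  0  0
So g(12) = 0.
Pile B is a plain Nim pile of size 4, so its Grundy value is 4.
For pile C, compute g(0), g(1), … with moves {2, 6}:
g(0) = mex{} = 0
g(1) = mex{} = 0
g(2) = mex{0} = 1
g(3) = mex{0} = 1
g(4) = mex{1} = 0
g(5) = mex{1} = 0
g(6) = mex{0} = 1
g(7) = mex{0} = 1
g(8) = mex{1} = 0
g(9) = mex{1} = 0
So g(9) = 0.
By the Sprague-Grundy theorem, the Grundy value of a sum of independent games is the XOR of the component values.
Combined value = 0 XOR 4 XOR 0 = 4.

4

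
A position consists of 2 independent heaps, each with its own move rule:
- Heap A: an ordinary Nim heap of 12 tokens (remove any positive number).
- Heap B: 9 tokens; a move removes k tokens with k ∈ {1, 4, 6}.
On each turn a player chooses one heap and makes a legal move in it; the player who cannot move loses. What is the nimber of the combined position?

Heap A is a plain Nim heap of size 12, so its Grundy value is 12.
Build the Grundy sequence for heap B with g(k) = mex{g(k−s) : s ∈ {1, 4, 6}, s ≤ k}:
g(0) = mex{} = 0
g(1) = mex{0} = 1
g(2) = mex{1} = 0
g(3) = mex{0} = 1
g(4) = mex{0,1} = 2
g(5) = mex{1,2} = 0
g(6) = mex{0} = 1
g(7) = mex{1} = 0
g(8) = mex{0,2} = 1
g(9) = mex{0,1} = 2
So g(9) = 2.
By the Sprague-Grundy theorem, the Grundy value of a sum of independent games is the XOR of the component values.
Combined value = 12 XOR 2 = 14.

14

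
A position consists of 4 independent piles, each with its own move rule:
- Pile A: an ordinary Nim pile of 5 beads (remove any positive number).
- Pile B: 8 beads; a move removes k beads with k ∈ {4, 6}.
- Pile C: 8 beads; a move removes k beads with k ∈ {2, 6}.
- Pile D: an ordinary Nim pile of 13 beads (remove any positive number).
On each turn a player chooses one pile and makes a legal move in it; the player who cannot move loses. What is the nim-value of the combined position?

Pile A is a plain Nim pile of size 5, so its Grundy value is 5.
For pile B, compute g(0), g(1), … with moves {4, 6}:
g(0) = mex{} = 0
g(1) = mex{} = 0
g(2) = mex{} = 0
g(3) = mex{} = 0
g(4) = mex{0} = 1
g(5) = mex{0} = 1
g(6) = mex{0} = 1
g(7) = mex{0} = 1
g(8) = mex{0,1} = 2
So g(8) = 2.
Build the Grundy sequence for pile C with g(k) = mex{g(k−s) : s ∈ {2, 6}, s ≤ k}:
g(0) = mex{} = 0
g(1) = mex{} = 0
g(2) = mex{0} = 1
g(3) = mex{0} = 1
g(4) = mex{1} = 0
g(5) = mex{1} = 0
g(6) = mex{0} = 1
g(7) = mex{0} = 1
g(8) = mex{1} = 0
So g(8) = 0.
Pile D is a plain Nim pile of size 13, so its Grundy value is 13.
The value of a disjunctive sum is the nim-sum of the parts.
Combined value = 5 XOR 2 XOR 0 XOR 13 = 10.

10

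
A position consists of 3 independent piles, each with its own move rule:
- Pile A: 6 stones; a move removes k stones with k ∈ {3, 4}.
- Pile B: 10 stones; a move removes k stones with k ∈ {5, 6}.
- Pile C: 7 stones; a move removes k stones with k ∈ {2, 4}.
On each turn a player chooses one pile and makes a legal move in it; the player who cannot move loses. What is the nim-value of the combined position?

Build the Grundy sequence for pile A with g(k) = mex{g(k−s) : s ∈ {3, 4}, s ≤ k}:
k:     0  1  2  3  4  5  6
g(k):  0  0  0  1  1  1  2
So g(6) = 2.
Build the Grundy sequence for pile B with g(k) = mex{g(k−s) : s ∈ {5, 6}, s ≤ k}:
g(0) = mex{} = 0
g(1) = mex{} = 0
g(2) = mex{} = 0
g(3) = mex{} = 0
g(4) = mex{} = 0
g(5) = mex{0} = 1
g(6) = mex{0} = 1
g(7) = mex{0} = 1
g(8) = mex{0} = 1
g(9) = mex{0} = 1
g(10) = mex{0,1} = 2
So g(10) = 2.
Build the Grundy sequence for pile C with g(k) = mex{g(k−s) : s ∈ {2, 4}, s ≤ k}:
g(0) = mex{} = 0
g(1) = mex{} = 0
g(2) = mex{0} = 1
g(3) = mex{0} = 1
g(4) = mex{0,1} = 2
g(5) = mex{0,1} = 2
g(6) = mex{1,2} = 0
g(7) = mex{1,2} = 0
So g(7) = 0.
By the Sprague-Grundy theorem, the Grundy value of a sum of independent games is the XOR of the component values.
Combined value = 2 XOR 2 XOR 0 = 0.

0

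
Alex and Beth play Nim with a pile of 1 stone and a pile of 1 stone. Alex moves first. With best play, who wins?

Beth wins

Nim-sum: 1 XOR 1 = 0.
The nim-sum is 0, so this is a P-position: the player to move is in a losing position under optimal play; Alex is about to move from it and so loses — Beth wins.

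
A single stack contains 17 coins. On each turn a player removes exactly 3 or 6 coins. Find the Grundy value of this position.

Compute g(0), g(1), … for moves {3, 6}:
k:     0  1  2  3  4  5  6  7  8  9 10 11 12 13 14 15 16 17
g(k):  0  0  0  1  1  1  2  2  2  0  0  0  1  1  1  2  2  2
So g(17) = 2.

2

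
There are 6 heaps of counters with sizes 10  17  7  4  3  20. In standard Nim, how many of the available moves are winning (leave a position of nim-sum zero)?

Write each in binary and XOR column by column:
  01010  (10)
  10001  (17)
  00111  (7)
  00100  (4)
  00011  (3)
  10100  (20)
  -----
  01111  (15)
The overall nim-sum is X = 15. A heap of size p has a winning move iff p XOR X < p (reduce it to p XOR X).
  10: 10 XOR 15 = 5 < 10 — winning move (to 5).
  17: 17 XOR 15 = 30 ≥ 17 — no move.
  7: 7 XOR 15 = 8 ≥ 7 — no move.
  4: 4 XOR 15 = 11 ≥ 4 — no move.
  3: 3 XOR 15 = 12 ≥ 3 — no move.
  20: 20 XOR 15 = 27 ≥ 20 — no move.
That gives 1 winning move.

1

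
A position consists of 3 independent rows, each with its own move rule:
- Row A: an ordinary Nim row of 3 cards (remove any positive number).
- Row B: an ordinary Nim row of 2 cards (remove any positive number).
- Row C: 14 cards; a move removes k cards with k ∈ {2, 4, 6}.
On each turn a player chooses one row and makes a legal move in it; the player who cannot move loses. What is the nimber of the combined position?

Row A is a plain Nim row of size 3, so its Grundy value is 3.
Row B is a plain Nim row of size 2, so its Grundy value is 2.
Build the Grundy sequence for row C with g(k) = mex{g(k−s) : s ∈ {2, 4, 6}, s ≤ k}:
g(0) = mex{} = 0
g(1) = mex{} = 0
g(2) = mex{0} = 1
g(3) = mex{0} = 1
g(4) = mex{0,1} = 2
g(5) = mex{0,1} = 2
g(6) = mex{0,1,2} = 3
g(7) = mex{0,1,2} = 3
g(8) = mex{1,2,3} = 0
g(9) = mex{1,2,3} = 0
g(10) = mex{0,2,3} = 1
g(11) = mex{0,2,3} = 1
g(12) = mex{0,1,3} = 2
g(13) = mex{0,1,3} = 2
g(14) = mex{0,1,2} = 3
So g(14) = 3.
By the Sprague-Grundy theorem, the Grundy value of a sum of independent games is the XOR of the component values.
Combined value = 3 XOR 2 XOR 3 = 2.

2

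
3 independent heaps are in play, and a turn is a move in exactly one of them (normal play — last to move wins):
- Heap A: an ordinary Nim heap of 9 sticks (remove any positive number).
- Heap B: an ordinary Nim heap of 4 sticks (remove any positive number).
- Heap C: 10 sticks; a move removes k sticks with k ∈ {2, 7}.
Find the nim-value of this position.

Heap A is a plain Nim heap of size 9, so its Grundy value is 9.
Heap B is a plain Nim heap of size 4, so its Grundy value is 4.
Grundy values for heap C (subtraction set {2, 7}):
k:     0  1  2  3  4  5  6  7  8  9 10
g(k):  0  0  1  1  0  0  1  1  2  0  0
So g(10) = 0.
By the Sprague-Grundy theorem, the Grundy value of a sum of independent games is the XOR of the component values.
Combined value = 9 XOR 4 XOR 0 = 13.

13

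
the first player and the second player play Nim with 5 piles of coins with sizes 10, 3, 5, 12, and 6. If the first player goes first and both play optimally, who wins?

In binary:
  1010  (10)
  0011  (3)
  0101  (5)
  1100  (12)
  0110  (6)
  ----
  0110  (6)
The nim-sum is 6 ≠ 0, so this is an N-position: the player to move can win; the first player has a winning move.

the first player wins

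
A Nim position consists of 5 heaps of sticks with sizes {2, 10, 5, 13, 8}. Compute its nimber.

In binary:
  0010  (2)
  1010  (10)
  0101  (5)
  1101  (13)
  1000  (8)
  ----
  1000  (8)

8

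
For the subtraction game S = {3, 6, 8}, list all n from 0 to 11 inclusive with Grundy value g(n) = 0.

0, 1, 2, 11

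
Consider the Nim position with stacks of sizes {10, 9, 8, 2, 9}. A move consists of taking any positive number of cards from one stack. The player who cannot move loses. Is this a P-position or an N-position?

Nim-sum: 10 ^ 9 ^ 8 ^ 2 ^ 9 = 0.
The nim-sum is 0, so this is a P-position: the player to move is in a losing position under optimal play.

P-position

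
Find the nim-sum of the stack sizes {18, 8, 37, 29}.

34

Nim-sum: 18 ⊕ 8 ⊕ 37 ⊕ 29 = 34.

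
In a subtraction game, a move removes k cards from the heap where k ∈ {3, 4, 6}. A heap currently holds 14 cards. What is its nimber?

Build the Grundy sequence with g(k) = mex{g(k−s) : s ∈ {3, 4, 6}, s ≤ k}:
k:     0  1  2  3  4  5  6  7  8  9 10 11 12 13 14
g(k):  0  0  0  1  1  1  2  2  2  0  0  0  1  1  1
So g(14) = 1.

1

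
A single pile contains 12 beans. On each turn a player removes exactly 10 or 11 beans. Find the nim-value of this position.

1

Grundy values for subtraction set {10, 11}:
k:     0  1  2  3  4  5  6  7  8  9 10 11 12
g(k):  0  0  0  0  0  0  0  0  0  0  1  1  1
So g(12) = 1.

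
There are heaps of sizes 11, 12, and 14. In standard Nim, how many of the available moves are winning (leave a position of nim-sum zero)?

Bitwise XOR of the heap sizes:
  1011  (11)
  1100  (12)
  1110  (14)
  ----
  1001  (9)
The overall nim-sum is X = 9. A heap of size p has a winning move iff p XOR X < p (reduce it to p XOR X).
  11: 11 XOR 9 = 2 < 11 — winning move (to 2).
  12: 12 XOR 9 = 5 < 12 — winning move (to 5).
  14: 14 XOR 9 = 7 < 14 — winning move (to 7).
That gives 3 winning moves.

3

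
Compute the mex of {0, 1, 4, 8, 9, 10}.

2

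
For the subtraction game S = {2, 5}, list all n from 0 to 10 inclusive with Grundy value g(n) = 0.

0, 1, 4, 7, 8

Grundy values for subtraction set {2, 5}:
k:     0  1  2  3  4  5  6  7  8  9 10
g(k):  0  0  1  1  0  2  1  0  0  1  1
The P-positions (g = 0) in 0..10 are 0, 1, 4, 7, 8.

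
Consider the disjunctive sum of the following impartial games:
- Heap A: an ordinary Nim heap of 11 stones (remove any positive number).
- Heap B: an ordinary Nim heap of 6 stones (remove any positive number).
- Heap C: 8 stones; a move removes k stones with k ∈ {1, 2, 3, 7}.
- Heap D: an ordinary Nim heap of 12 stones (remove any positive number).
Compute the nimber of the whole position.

Heap A is a plain Nim heap of size 11, so its Grundy value is 11.
Heap B is a plain Nim heap of size 6, so its Grundy value is 6.
Build the Grundy sequence for heap C with g(k) = mex{g(k−s) : s ∈ {1, 2, 3, 7}, s ≤ k}:
k:     0  1  2  3  4  5  6  7  8
g(k):  0  1  2  3  0  1  2  3  0
So g(8) = 0.
Heap D is a plain Nim heap of size 12, so its Grundy value is 12.
By the Sprague-Grundy theorem, the Grundy value of a sum of independent games is the XOR of the component values.
Combined value = 11 ⊕ 6 ⊕ 0 ⊕ 12 = 1.

1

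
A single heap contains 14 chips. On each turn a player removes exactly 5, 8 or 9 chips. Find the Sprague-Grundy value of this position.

0

Compute g(0), g(1), … for moves {5, 8, 9}:
g(0) = mex{} = 0
g(1) = mex{} = 0
g(2) = mex{} = 0
g(3) = mex{} = 0
g(4) = mex{} = 0
g(5) = mex{0} = 1
g(6) = mex{0} = 1
g(7) = mex{0} = 1
g(8) = mex{0} = 1
g(9) = mex{0} = 1
g(10) = mex{0,1} = 2
g(11) = mex{0,1} = 2
g(12) = mex{0,1} = 2
g(13) = mex{0,1} = 2
g(14) = mex{1} = 0
So g(14) = 0.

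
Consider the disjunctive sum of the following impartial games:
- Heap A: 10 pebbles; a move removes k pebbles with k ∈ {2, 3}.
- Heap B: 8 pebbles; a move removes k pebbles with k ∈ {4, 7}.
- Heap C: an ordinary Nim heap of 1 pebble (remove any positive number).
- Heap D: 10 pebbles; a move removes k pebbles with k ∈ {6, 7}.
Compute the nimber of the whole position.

2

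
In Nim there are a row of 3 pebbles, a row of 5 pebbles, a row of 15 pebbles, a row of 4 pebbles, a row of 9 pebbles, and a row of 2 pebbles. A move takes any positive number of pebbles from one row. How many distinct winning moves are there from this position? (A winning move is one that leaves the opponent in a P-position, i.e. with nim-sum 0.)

Write each in binary and XOR column by column:
  0011  (3)
  0101  (5)
  1111  (15)
  0100  (4)
  1001  (9)
  0010  (2)
  ----
  0110  (6)
The overall nim-sum is X = 6. A row of size p has a winning move iff p XOR X < p (reduce it to p XOR X).
  3: 3 XOR 6 = 5 ≥ 3 — no move.
  5: 5 XOR 6 = 3 < 5 — winning move (to 3).
  15: 15 XOR 6 = 9 < 15 — winning move (to 9).
  4: 4 XOR 6 = 2 < 4 — winning move (to 2).
  9: 9 XOR 6 = 15 ≥ 9 — no move.
  2: 2 XOR 6 = 4 ≥ 2 — no move.
That gives 3 winning moves.

3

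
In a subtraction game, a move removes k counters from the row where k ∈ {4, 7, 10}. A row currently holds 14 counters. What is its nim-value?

0

Build the Grundy sequence with g(k) = mex{g(k−s) : s ∈ {4, 7, 10}, s ≤ k}:
g(0) = mex{} = 0
g(1) = mex{} = 0
g(2) = mex{} = 0
g(3) = mex{} = 0
g(4) = mex{0} = 1
g(5) = mex{0} = 1
g(6) = mex{0} = 1
g(7) = mex{0} = 1
g(8) = mex{0,1} = 2
g(9) = mex{0,1} = 2
g(10) = mex{0,1} = 2
g(11) = mex{0,1} = 2
g(12) = mex{0,1,2} = 3
g(13) = mex{0,1,2} = 3
g(14) = mex{1,2} = 0
So g(14) = 0.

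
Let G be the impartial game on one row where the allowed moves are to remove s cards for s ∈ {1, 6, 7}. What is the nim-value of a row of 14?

Grundy values for subtraction set {1, 6, 7}:
k:     0  1  2  3  4  5  6  7  8  9 10 11 12 13 14
g(k):  0  1  0  1  0  1  2  3  2  3  2  3  0  1  0
So g(14) = 0.

0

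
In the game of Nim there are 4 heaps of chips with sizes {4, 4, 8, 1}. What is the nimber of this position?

Compute the nim-sum pairwise:
4 ^ 4 = 0
0 ^ 8 = 8
8 ^ 1 = 9

9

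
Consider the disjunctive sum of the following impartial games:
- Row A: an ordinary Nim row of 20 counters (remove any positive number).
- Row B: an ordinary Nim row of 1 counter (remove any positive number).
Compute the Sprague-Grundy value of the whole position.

21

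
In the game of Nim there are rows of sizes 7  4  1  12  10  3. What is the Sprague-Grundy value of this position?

7

Nim-sum: 7 XOR 4 XOR 1 XOR 12 XOR 10 XOR 3 = 7.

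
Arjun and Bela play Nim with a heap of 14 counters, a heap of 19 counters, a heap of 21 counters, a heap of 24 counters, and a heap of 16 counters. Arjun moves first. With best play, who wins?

Bela wins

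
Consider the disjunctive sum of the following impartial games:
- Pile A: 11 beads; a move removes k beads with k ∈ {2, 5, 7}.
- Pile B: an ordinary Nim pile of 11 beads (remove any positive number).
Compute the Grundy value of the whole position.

For pile A, compute g(0), g(1), … with moves {2, 5, 7}:
k:     0  1  2  3  4  5  6  7  8  9 10 11
g(k):  0  0  1  1  0  2  1  3  2  2  0  3
So g(11) = 3.
Pile B is a plain Nim pile of size 11, so its Grundy value is 11.
By the Sprague-Grundy theorem, the Grundy value of a sum of independent games is the XOR of the component values.
Combined value = 3 ⊕ 11 = 8.

8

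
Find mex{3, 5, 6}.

0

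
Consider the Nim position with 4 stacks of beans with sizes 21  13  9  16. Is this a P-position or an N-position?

Compute the nim-sum pairwise:
21 ⊕ 13 = 24
24 ⊕ 9 = 17
17 ⊕ 16 = 1
The nim-sum is 1 ≠ 0, so this is an N-position: the player to move can win.

N-position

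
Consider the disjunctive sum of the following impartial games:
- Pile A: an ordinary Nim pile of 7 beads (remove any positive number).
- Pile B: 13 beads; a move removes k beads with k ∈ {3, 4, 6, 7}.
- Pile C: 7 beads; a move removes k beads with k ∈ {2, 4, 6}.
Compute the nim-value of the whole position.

Pile A is a plain Nim pile of size 7, so its Grundy value is 7.
Grundy values for pile B (subtraction set {3, 4, 6, 7}):
g(0) = mex{} = 0
g(1) = mex{} = 0
g(2) = mex{} = 0
g(3) = mex{0} = 1
g(4) = mex{0} = 1
g(5) = mex{0} = 1
g(6) = mex{0,1} = 2
g(7) = mex{0,1} = 2
g(8) = mex{0,1} = 2
g(9) = mex{0,1,2} = 3
g(10) = mex{1,2} = 0
g(11) = mex{1,2} = 0
g(12) = mex{1,2,3} = 0
g(13) = mex{0,2,3} = 1
So g(13) = 1.
For pile C, compute g(0), g(1), … with moves {2, 4, 6}:
g(0) = mex{} = 0
g(1) = mex{} = 0
g(2) = mex{0} = 1
g(3) = mex{0} = 1
g(4) = mex{0,1} = 2
g(5) = mex{0,1} = 2
g(6) = mex{0,1,2} = 3
g(7) = mex{0,1,2} = 3
So g(7) = 3.
The value of a disjunctive sum is the nim-sum of the parts.
Combined value = 7 ⊕ 1 ⊕ 3 = 5.

5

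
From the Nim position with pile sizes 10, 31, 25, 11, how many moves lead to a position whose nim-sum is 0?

Nim-sum: 10 ^ 31 ^ 25 ^ 11 = 7.
The overall nim-sum is X = 7. A pile of size p has a winning move iff p XOR X < p (reduce it to p XOR X).
  10: 10 XOR 7 = 13 ≥ 10 — no move.
  31: 31 XOR 7 = 24 < 31 — winning move (to 24).
  25: 25 XOR 7 = 30 ≥ 25 — no move.
  11: 11 XOR 7 = 12 ≥ 11 — no move.
That gives 1 winning move.

1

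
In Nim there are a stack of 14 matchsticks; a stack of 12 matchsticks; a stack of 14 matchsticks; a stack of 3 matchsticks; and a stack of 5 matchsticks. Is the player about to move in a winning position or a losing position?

Compute the nim-sum pairwise:
14 ^ 12 = 2
2 ^ 14 = 12
12 ^ 3 = 15
15 ^ 5 = 10
The nim-sum is 10 ≠ 0, so this is an N-position: the player to move can win.

Winning position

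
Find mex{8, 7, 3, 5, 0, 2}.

0 is in the set but 1 is not, so the mex is 1.

1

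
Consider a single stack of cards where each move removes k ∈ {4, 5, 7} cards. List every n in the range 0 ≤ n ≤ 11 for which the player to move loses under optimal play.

0, 1, 2, 3, 11

Grundy values for subtraction set {4, 5, 7}:
g(0) = mex{} = 0
g(1) = mex{} = 0
g(2) = mex{} = 0
g(3) = mex{} = 0
g(4) = mex{0} = 1
g(5) = mex{0} = 1
g(6) = mex{0} = 1
g(7) = mex{0} = 1
g(8) = mex{0,1} = 2
g(9) = mex{0,1} = 2
g(10) = mex{0,1} = 2
g(11) = mex{1} = 0
The P-positions (g = 0) in 0..11 are 0, 1, 2, 3, 11.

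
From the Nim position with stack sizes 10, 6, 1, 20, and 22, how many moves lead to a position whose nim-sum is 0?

1

In binary:
  01010  (10)
  00110  (6)
  00001  (1)
  10100  (20)
  10110  (22)
  -----
  01111  (15)
The overall nim-sum is X = 15. A stack of size p has a winning move iff p XOR X < p (reduce it to p XOR X).
  10: 10 XOR 15 = 5 < 10 — winning move (to 5).
  6: 6 XOR 15 = 9 ≥ 6 — no move.
  1: 1 XOR 15 = 14 ≥ 1 — no move.
  20: 20 XOR 15 = 27 ≥ 20 — no move.
  22: 22 XOR 15 = 25 ≥ 22 — no move.
That gives 1 winning move.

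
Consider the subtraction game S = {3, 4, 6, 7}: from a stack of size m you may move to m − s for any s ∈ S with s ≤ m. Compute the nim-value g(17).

2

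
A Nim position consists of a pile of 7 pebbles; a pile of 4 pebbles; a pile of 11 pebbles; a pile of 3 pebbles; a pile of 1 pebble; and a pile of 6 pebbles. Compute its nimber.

Nim-sum: 7 ^ 4 ^ 11 ^ 3 ^ 1 ^ 6 = 12.

12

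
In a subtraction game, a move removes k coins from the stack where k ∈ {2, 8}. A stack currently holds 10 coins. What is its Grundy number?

Compute g(0), g(1), … for moves {2, 8}:
k:     0  1  2  3  4  5  6  7  8  9 10
g(k):  0  0  1  1  0  0  1  1  2  2  0
So g(10) = 0.

0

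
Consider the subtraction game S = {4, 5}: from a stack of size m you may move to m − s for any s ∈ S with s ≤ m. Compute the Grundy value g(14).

Compute g(0), g(1), … for moves {4, 5}:
g(0) = mex{} = 0
g(1) = mex{} = 0
g(2) = mex{} = 0
g(3) = mex{} = 0
g(4) = mex{0} = 1
g(5) = mex{0} = 1
g(6) = mex{0} = 1
g(7) = mex{0} = 1
g(8) = mex{0,1} = 2
g(9) = mex{1} = 0
g(10) = mex{1} = 0
g(11) = mex{1} = 0
g(12) = mex{1,2} = 0
g(13) = mex{0,2} = 1
g(14) = mex{0} = 1
So g(14) = 1.

1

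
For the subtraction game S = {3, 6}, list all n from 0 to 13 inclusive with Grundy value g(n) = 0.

0, 1, 2, 9, 10, 11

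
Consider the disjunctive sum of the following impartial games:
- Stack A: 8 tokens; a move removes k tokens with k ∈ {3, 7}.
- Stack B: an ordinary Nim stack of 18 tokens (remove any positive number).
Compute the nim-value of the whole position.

16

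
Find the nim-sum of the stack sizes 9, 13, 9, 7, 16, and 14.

20

Write each in binary and XOR column by column:
  01001  (9)
  01101  (13)
  01001  (9)
  00111  (7)
  10000  (16)
  01110  (14)
  -----
  10100  (20)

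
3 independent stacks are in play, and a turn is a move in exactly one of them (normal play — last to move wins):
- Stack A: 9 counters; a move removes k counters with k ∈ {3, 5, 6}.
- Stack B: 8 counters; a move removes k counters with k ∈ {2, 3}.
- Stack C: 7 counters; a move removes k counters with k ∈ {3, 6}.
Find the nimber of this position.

For stack A, compute g(0), g(1), … with moves {3, 5, 6}:
g(0) = mex{} = 0
g(1) = mex{} = 0
g(2) = mex{} = 0
g(3) = mex{0} = 1
g(4) = mex{0} = 1
g(5) = mex{0} = 1
g(6) = mex{0,1} = 2
g(7) = mex{0,1} = 2
g(8) = mex{0,1} = 2
g(9) = mex{1,2} = 0
So g(9) = 0.
Grundy values for stack B (subtraction set {2, 3}):
k:     0  1  2  3  4  5  6  7  8
g(k):  0  0  1  1  2  0  0  1  1
So g(8) = 1.
Grundy values for stack C (subtraction set {3, 6}):
g(0) = mex{} = 0
g(1) = mex{} = 0
g(2) = mex{} = 0
g(3) = mex{0} = 1
g(4) = mex{0} = 1
g(5) = mex{0} = 1
g(6) = mex{0,1} = 2
g(7) = mex{0,1} = 2
So g(7) = 2.
By the Sprague-Grundy theorem, the Grundy value of a sum of independent games is the XOR of the component values.
Combined value = 0 XOR 1 XOR 2 = 3.

3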